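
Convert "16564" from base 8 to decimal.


Input: "16564" in base 8
Positional expansion:
  Digit '1' (value 1) x 8^4 = 4096
  Digit '6' (value 6) x 8^3 = 3072
  Digit '5' (value 5) x 8^2 = 320
  Digit '6' (value 6) x 8^1 = 48
  Digit '4' (value 4) x 8^0 = 4
Sum = 7540

7540


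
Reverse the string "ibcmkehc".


Input: ibcmkehc
Reading characters right to left:
  Position 7: 'c'
  Position 6: 'h'
  Position 5: 'e'
  Position 4: 'k'
  Position 3: 'm'
  Position 2: 'c'
  Position 1: 'b'
  Position 0: 'i'
Reversed: chekmcbi

chekmcbi


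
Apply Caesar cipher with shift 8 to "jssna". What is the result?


Caesar cipher: shift "jssna" by 8
  'j' (pos 9) + 8 = pos 17 = 'r'
  's' (pos 18) + 8 = pos 0 = 'a'
  's' (pos 18) + 8 = pos 0 = 'a'
  'n' (pos 13) + 8 = pos 21 = 'v'
  'a' (pos 0) + 8 = pos 8 = 'i'
Result: raavi

raavi


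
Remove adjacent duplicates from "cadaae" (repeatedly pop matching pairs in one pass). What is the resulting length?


Input: cadaae
Stack-based adjacent duplicate removal:
  Read 'c': push. Stack: c
  Read 'a': push. Stack: ca
  Read 'd': push. Stack: cad
  Read 'a': push. Stack: cada
  Read 'a': matches stack top 'a' => pop. Stack: cad
  Read 'e': push. Stack: cade
Final stack: "cade" (length 4)

4


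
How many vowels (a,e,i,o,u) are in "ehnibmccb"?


Input: ehnibmccb
Checking each character:
  'e' at position 0: vowel (running total: 1)
  'h' at position 1: consonant
  'n' at position 2: consonant
  'i' at position 3: vowel (running total: 2)
  'b' at position 4: consonant
  'm' at position 5: consonant
  'c' at position 6: consonant
  'c' at position 7: consonant
  'b' at position 8: consonant
Total vowels: 2

2


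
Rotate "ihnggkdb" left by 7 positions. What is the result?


Input: "ihnggkdb", rotate left by 7
First 7 characters: "ihnggkd"
Remaining characters: "b"
Concatenate remaining + first: "b" + "ihnggkd" = "bihnggkd"

bihnggkd


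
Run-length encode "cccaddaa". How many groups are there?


Input: cccaddaa
Scanning for consecutive runs:
  Group 1: 'c' x 3 (positions 0-2)
  Group 2: 'a' x 1 (positions 3-3)
  Group 3: 'd' x 2 (positions 4-5)
  Group 4: 'a' x 2 (positions 6-7)
Total groups: 4

4


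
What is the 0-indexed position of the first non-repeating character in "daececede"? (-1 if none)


Input: daececede
Character frequencies:
  'a': 1
  'c': 2
  'd': 2
  'e': 4
Scanning left to right for freq == 1:
  Position 0 ('d'): freq=2, skip
  Position 1 ('a'): unique! => answer = 1

1


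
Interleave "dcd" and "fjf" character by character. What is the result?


Interleaving "dcd" and "fjf":
  Position 0: 'd' from first, 'f' from second => "df"
  Position 1: 'c' from first, 'j' from second => "cj"
  Position 2: 'd' from first, 'f' from second => "df"
Result: dfcjdf

dfcjdf


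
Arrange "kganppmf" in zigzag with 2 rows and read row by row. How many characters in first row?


Zigzag "kganppmf" into 2 rows:
Placing characters:
  'k' => row 0
  'g' => row 1
  'a' => row 0
  'n' => row 1
  'p' => row 0
  'p' => row 1
  'm' => row 0
  'f' => row 1
Rows:
  Row 0: "kapm"
  Row 1: "gnpf"
First row length: 4

4


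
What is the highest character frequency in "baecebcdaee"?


Input: baecebcdaee
Character counts:
  'a': 2
  'b': 2
  'c': 2
  'd': 1
  'e': 4
Maximum frequency: 4

4


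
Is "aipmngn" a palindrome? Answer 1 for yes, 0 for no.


Input: aipmngn
Reversed: ngnmpia
  Compare pos 0 ('a') with pos 6 ('n'): MISMATCH
  Compare pos 1 ('i') with pos 5 ('g'): MISMATCH
  Compare pos 2 ('p') with pos 4 ('n'): MISMATCH
Result: not a palindrome

0


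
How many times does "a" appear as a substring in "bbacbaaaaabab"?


Searching for "a" in "bbacbaaaaabab"
Scanning each position:
  Position 0: "b" => no
  Position 1: "b" => no
  Position 2: "a" => MATCH
  Position 3: "c" => no
  Position 4: "b" => no
  Position 5: "a" => MATCH
  Position 6: "a" => MATCH
  Position 7: "a" => MATCH
  Position 8: "a" => MATCH
  Position 9: "a" => MATCH
  Position 10: "b" => no
  Position 11: "a" => MATCH
  Position 12: "b" => no
Total occurrences: 7

7


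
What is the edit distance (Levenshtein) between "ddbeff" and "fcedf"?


Computing edit distance: "ddbeff" -> "fcedf"
DP table:
           f    c    e    d    f
      0    1    2    3    4    5
  d   1    1    2    3    3    4
  d   2    2    2    3    3    4
  b   3    3    3    3    4    4
  e   4    4    4    3    4    5
  f   5    4    5    4    4    4
  f   6    5    5    5    5    4
Edit distance = dp[6][5] = 4

4


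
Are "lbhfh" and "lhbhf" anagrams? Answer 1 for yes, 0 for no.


Strings: "lbhfh", "lhbhf"
Sorted first:  bfhhl
Sorted second: bfhhl
Sorted forms match => anagrams

1


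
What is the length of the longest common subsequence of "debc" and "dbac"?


LCS of "debc" and "dbac"
DP table:
           d    b    a    c
      0    0    0    0    0
  d   0    1    1    1    1
  e   0    1    1    1    1
  b   0    1    2    2    2
  c   0    1    2    2    3
LCS length = dp[4][4] = 3

3


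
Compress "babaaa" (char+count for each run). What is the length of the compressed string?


Input: babaaa
Runs:
  'b' x 1 => "b1"
  'a' x 1 => "a1"
  'b' x 1 => "b1"
  'a' x 3 => "a3"
Compressed: "b1a1b1a3"
Compressed length: 8

8


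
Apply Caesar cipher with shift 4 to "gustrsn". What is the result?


Caesar cipher: shift "gustrsn" by 4
  'g' (pos 6) + 4 = pos 10 = 'k'
  'u' (pos 20) + 4 = pos 24 = 'y'
  's' (pos 18) + 4 = pos 22 = 'w'
  't' (pos 19) + 4 = pos 23 = 'x'
  'r' (pos 17) + 4 = pos 21 = 'v'
  's' (pos 18) + 4 = pos 22 = 'w'
  'n' (pos 13) + 4 = pos 17 = 'r'
Result: kywxvwr

kywxvwr


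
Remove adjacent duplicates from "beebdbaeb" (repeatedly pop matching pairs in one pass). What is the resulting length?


Input: beebdbaeb
Stack-based adjacent duplicate removal:
  Read 'b': push. Stack: b
  Read 'e': push. Stack: be
  Read 'e': matches stack top 'e' => pop. Stack: b
  Read 'b': matches stack top 'b' => pop. Stack: (empty)
  Read 'd': push. Stack: d
  Read 'b': push. Stack: db
  Read 'a': push. Stack: dba
  Read 'e': push. Stack: dbae
  Read 'b': push. Stack: dbaeb
Final stack: "dbaeb" (length 5)

5


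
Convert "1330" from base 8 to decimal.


Input: "1330" in base 8
Positional expansion:
  Digit '1' (value 1) x 8^3 = 512
  Digit '3' (value 3) x 8^2 = 192
  Digit '3' (value 3) x 8^1 = 24
  Digit '0' (value 0) x 8^0 = 0
Sum = 728

728


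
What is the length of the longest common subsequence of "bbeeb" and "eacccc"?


LCS of "bbeeb" and "eacccc"
DP table:
           e    a    c    c    c    c
      0    0    0    0    0    0    0
  b   0    0    0    0    0    0    0
  b   0    0    0    0    0    0    0
  e   0    1    1    1    1    1    1
  e   0    1    1    1    1    1    1
  b   0    1    1    1    1    1    1
LCS length = dp[5][6] = 1

1


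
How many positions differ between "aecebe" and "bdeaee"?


Comparing "aecebe" and "bdeaee" position by position:
  Position 0: 'a' vs 'b' => DIFFER
  Position 1: 'e' vs 'd' => DIFFER
  Position 2: 'c' vs 'e' => DIFFER
  Position 3: 'e' vs 'a' => DIFFER
  Position 4: 'b' vs 'e' => DIFFER
  Position 5: 'e' vs 'e' => same
Positions that differ: 5

5


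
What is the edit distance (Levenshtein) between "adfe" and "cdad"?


Computing edit distance: "adfe" -> "cdad"
DP table:
           c    d    a    d
      0    1    2    3    4
  a   1    1    2    2    3
  d   2    2    1    2    2
  f   3    3    2    2    3
  e   4    4    3    3    3
Edit distance = dp[4][4] = 3

3


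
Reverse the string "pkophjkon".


Input: pkophjkon
Reading characters right to left:
  Position 8: 'n'
  Position 7: 'o'
  Position 6: 'k'
  Position 5: 'j'
  Position 4: 'h'
  Position 3: 'p'
  Position 2: 'o'
  Position 1: 'k'
  Position 0: 'p'
Reversed: nokjhpokp

nokjhpokp


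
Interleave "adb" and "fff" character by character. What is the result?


Interleaving "adb" and "fff":
  Position 0: 'a' from first, 'f' from second => "af"
  Position 1: 'd' from first, 'f' from second => "df"
  Position 2: 'b' from first, 'f' from second => "bf"
Result: afdfbf

afdfbf


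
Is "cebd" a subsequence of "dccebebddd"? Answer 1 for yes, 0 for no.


Check if "cebd" is a subsequence of "dccebebddd"
Greedy scan:
  Position 0 ('d'): no match needed
  Position 1 ('c'): matches sub[0] = 'c'
  Position 2 ('c'): no match needed
  Position 3 ('e'): matches sub[1] = 'e'
  Position 4 ('b'): matches sub[2] = 'b'
  Position 5 ('e'): no match needed
  Position 6 ('b'): no match needed
  Position 7 ('d'): matches sub[3] = 'd'
  Position 8 ('d'): no match needed
  Position 9 ('d'): no match needed
All 4 characters matched => is a subsequence

1


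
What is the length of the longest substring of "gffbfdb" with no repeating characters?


Input: "gffbfdb"
Sliding window (track last position of each char):
  Position 0 ('g'): window [0,0] length 1 -- new best
  Position 1 ('f'): window [0,1] length 2 -- new best
  Position 2 ('f'): repeat (last at 1), move window start to 2
  Position 2 ('f'): window [2,2] length 1
  Position 3 ('b'): window [2,3] length 2
  Position 4 ('f'): repeat (last at 2), move window start to 3
  Position 4 ('f'): window [3,4] length 2
  Position 5 ('d'): window [3,5] length 3 -- new best
  Position 6 ('b'): repeat (last at 3), move window start to 4
  Position 6 ('b'): window [4,6] length 3
Longest substring with no repeats: "bfd" with length 3

3


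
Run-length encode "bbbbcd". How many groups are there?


Input: bbbbcd
Scanning for consecutive runs:
  Group 1: 'b' x 4 (positions 0-3)
  Group 2: 'c' x 1 (positions 4-4)
  Group 3: 'd' x 1 (positions 5-5)
Total groups: 3

3


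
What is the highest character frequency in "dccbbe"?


Input: dccbbe
Character counts:
  'b': 2
  'c': 2
  'd': 1
  'e': 1
Maximum frequency: 2

2


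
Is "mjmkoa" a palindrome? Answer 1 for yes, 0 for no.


Input: mjmkoa
Reversed: aokmjm
  Compare pos 0 ('m') with pos 5 ('a'): MISMATCH
  Compare pos 1 ('j') with pos 4 ('o'): MISMATCH
  Compare pos 2 ('m') with pos 3 ('k'): MISMATCH
Result: not a palindrome

0


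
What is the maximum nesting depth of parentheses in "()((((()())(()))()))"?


Input: "()((((()())(()))()))"
Tracking depth:
  Position 0 '(': depth becomes 1
  Position 1 ')': depth becomes 0
  Position 2 '(': depth becomes 1
  Position 3 '(': depth becomes 2
  Position 4 '(': depth becomes 3
  Position 5 '(': depth becomes 4
  Position 6 '(': depth becomes 5
  Position 7 ')': depth becomes 4
  Position 8 '(': depth becomes 5
  Position 9 ')': depth becomes 4
  Position 10 ')': depth becomes 3
  Position 11 '(': depth becomes 4
  Position 12 '(': depth becomes 5
  Position 13 ')': depth becomes 4
  Position 14 ')': depth becomes 3
  Position 15 ')': depth becomes 2
  Position 16 '(': depth becomes 3
  Position 17 ')': depth becomes 2
  Position 18 ')': depth becomes 1
  Position 19 ')': depth becomes 0
Maximum depth reached: 5

5


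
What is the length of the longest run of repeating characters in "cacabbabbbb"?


Input: "cacabbabbbb"
Scanning for longest run:
  Position 1 ('a'): new char, reset run to 1
  Position 2 ('c'): new char, reset run to 1
  Position 3 ('a'): new char, reset run to 1
  Position 4 ('b'): new char, reset run to 1
  Position 5 ('b'): continues run of 'b', length=2
  Position 6 ('a'): new char, reset run to 1
  Position 7 ('b'): new char, reset run to 1
  Position 8 ('b'): continues run of 'b', length=2
  Position 9 ('b'): continues run of 'b', length=3
  Position 10 ('b'): continues run of 'b', length=4
Longest run: 'b' with length 4

4


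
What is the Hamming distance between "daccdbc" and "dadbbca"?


Comparing "daccdbc" and "dadbbca" position by position:
  Position 0: 'd' vs 'd' => same
  Position 1: 'a' vs 'a' => same
  Position 2: 'c' vs 'd' => differ
  Position 3: 'c' vs 'b' => differ
  Position 4: 'd' vs 'b' => differ
  Position 5: 'b' vs 'c' => differ
  Position 6: 'c' vs 'a' => differ
Total differences (Hamming distance): 5

5


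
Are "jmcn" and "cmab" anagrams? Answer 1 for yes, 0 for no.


Strings: "jmcn", "cmab"
Sorted first:  cjmn
Sorted second: abcm
Differ at position 0: 'c' vs 'a' => not anagrams

0


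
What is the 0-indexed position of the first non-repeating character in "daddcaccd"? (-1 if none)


Input: daddcaccd
Character frequencies:
  'a': 2
  'c': 3
  'd': 4
Scanning left to right for freq == 1:
  Position 0 ('d'): freq=4, skip
  Position 1 ('a'): freq=2, skip
  Position 2 ('d'): freq=4, skip
  Position 3 ('d'): freq=4, skip
  Position 4 ('c'): freq=3, skip
  Position 5 ('a'): freq=2, skip
  Position 6 ('c'): freq=3, skip
  Position 7 ('c'): freq=3, skip
  Position 8 ('d'): freq=4, skip
  No unique character found => answer = -1

-1


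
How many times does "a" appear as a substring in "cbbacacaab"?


Searching for "a" in "cbbacacaab"
Scanning each position:
  Position 0: "c" => no
  Position 1: "b" => no
  Position 2: "b" => no
  Position 3: "a" => MATCH
  Position 4: "c" => no
  Position 5: "a" => MATCH
  Position 6: "c" => no
  Position 7: "a" => MATCH
  Position 8: "a" => MATCH
  Position 9: "b" => no
Total occurrences: 4

4


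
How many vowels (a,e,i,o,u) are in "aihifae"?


Input: aihifae
Checking each character:
  'a' at position 0: vowel (running total: 1)
  'i' at position 1: vowel (running total: 2)
  'h' at position 2: consonant
  'i' at position 3: vowel (running total: 3)
  'f' at position 4: consonant
  'a' at position 5: vowel (running total: 4)
  'e' at position 6: vowel (running total: 5)
Total vowels: 5

5


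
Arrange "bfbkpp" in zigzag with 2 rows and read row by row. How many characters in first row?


Zigzag "bfbkpp" into 2 rows:
Placing characters:
  'b' => row 0
  'f' => row 1
  'b' => row 0
  'k' => row 1
  'p' => row 0
  'p' => row 1
Rows:
  Row 0: "bbp"
  Row 1: "fkp"
First row length: 3

3


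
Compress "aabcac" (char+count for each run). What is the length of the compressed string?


Input: aabcac
Runs:
  'a' x 2 => "a2"
  'b' x 1 => "b1"
  'c' x 1 => "c1"
  'a' x 1 => "a1"
  'c' x 1 => "c1"
Compressed: "a2b1c1a1c1"
Compressed length: 10

10


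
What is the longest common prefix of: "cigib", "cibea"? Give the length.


Words: cigib, cibea
  Position 0: all 'c' => match
  Position 1: all 'i' => match
  Position 2: ('g', 'b') => mismatch, stop
LCP = "ci" (length 2)

2


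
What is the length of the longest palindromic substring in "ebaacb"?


Input: "ebaacb"
Checking substrings for palindromes:
  [2:4] "aa" (len 2) => palindrome
Longest palindromic substring: "aa" with length 2

2


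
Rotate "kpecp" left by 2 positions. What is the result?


Input: "kpecp", rotate left by 2
First 2 characters: "kp"
Remaining characters: "ecp"
Concatenate remaining + first: "ecp" + "kp" = "ecpkp"

ecpkp


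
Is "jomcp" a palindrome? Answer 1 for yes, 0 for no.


Input: jomcp
Reversed: pcmoj
  Compare pos 0 ('j') with pos 4 ('p'): MISMATCH
  Compare pos 1 ('o') with pos 3 ('c'): MISMATCH
Result: not a palindrome

0


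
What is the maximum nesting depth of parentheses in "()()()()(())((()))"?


Input: "()()()()(())((()))"
Tracking depth:
  Position 0 '(': depth becomes 1
  Position 1 ')': depth becomes 0
  Position 2 '(': depth becomes 1
  Position 3 ')': depth becomes 0
  Position 4 '(': depth becomes 1
  Position 5 ')': depth becomes 0
  Position 6 '(': depth becomes 1
  Position 7 ')': depth becomes 0
  Position 8 '(': depth becomes 1
  Position 9 '(': depth becomes 2
  Position 10 ')': depth becomes 1
  Position 11 ')': depth becomes 0
  Position 12 '(': depth becomes 1
  Position 13 '(': depth becomes 2
  Position 14 '(': depth becomes 3
  Position 15 ')': depth becomes 2
  Position 16 ')': depth becomes 1
  Position 17 ')': depth becomes 0
Maximum depth reached: 3

3


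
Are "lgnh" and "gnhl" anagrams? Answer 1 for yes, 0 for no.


Strings: "lgnh", "gnhl"
Sorted first:  ghln
Sorted second: ghln
Sorted forms match => anagrams

1


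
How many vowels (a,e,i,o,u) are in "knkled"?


Input: knkled
Checking each character:
  'k' at position 0: consonant
  'n' at position 1: consonant
  'k' at position 2: consonant
  'l' at position 3: consonant
  'e' at position 4: vowel (running total: 1)
  'd' at position 5: consonant
Total vowels: 1

1


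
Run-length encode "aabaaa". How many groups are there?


Input: aabaaa
Scanning for consecutive runs:
  Group 1: 'a' x 2 (positions 0-1)
  Group 2: 'b' x 1 (positions 2-2)
  Group 3: 'a' x 3 (positions 3-5)
Total groups: 3

3


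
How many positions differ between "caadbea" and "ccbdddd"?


Comparing "caadbea" and "ccbdddd" position by position:
  Position 0: 'c' vs 'c' => same
  Position 1: 'a' vs 'c' => DIFFER
  Position 2: 'a' vs 'b' => DIFFER
  Position 3: 'd' vs 'd' => same
  Position 4: 'b' vs 'd' => DIFFER
  Position 5: 'e' vs 'd' => DIFFER
  Position 6: 'a' vs 'd' => DIFFER
Positions that differ: 5

5


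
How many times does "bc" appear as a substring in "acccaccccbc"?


Searching for "bc" in "acccaccccbc"
Scanning each position:
  Position 0: "ac" => no
  Position 1: "cc" => no
  Position 2: "cc" => no
  Position 3: "ca" => no
  Position 4: "ac" => no
  Position 5: "cc" => no
  Position 6: "cc" => no
  Position 7: "cc" => no
  Position 8: "cb" => no
  Position 9: "bc" => MATCH
Total occurrences: 1

1


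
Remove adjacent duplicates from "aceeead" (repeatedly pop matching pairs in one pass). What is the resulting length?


Input: aceeead
Stack-based adjacent duplicate removal:
  Read 'a': push. Stack: a
  Read 'c': push. Stack: ac
  Read 'e': push. Stack: ace
  Read 'e': matches stack top 'e' => pop. Stack: ac
  Read 'e': push. Stack: ace
  Read 'a': push. Stack: acea
  Read 'd': push. Stack: acead
Final stack: "acead" (length 5)

5


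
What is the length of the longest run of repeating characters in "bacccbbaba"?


Input: "bacccbbaba"
Scanning for longest run:
  Position 1 ('a'): new char, reset run to 1
  Position 2 ('c'): new char, reset run to 1
  Position 3 ('c'): continues run of 'c', length=2
  Position 4 ('c'): continues run of 'c', length=3
  Position 5 ('b'): new char, reset run to 1
  Position 6 ('b'): continues run of 'b', length=2
  Position 7 ('a'): new char, reset run to 1
  Position 8 ('b'): new char, reset run to 1
  Position 9 ('a'): new char, reset run to 1
Longest run: 'c' with length 3

3


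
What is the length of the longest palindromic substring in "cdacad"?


Input: "cdacad"
Checking substrings for palindromes:
  [1:6] "dacad" (len 5) => palindrome
  [2:5] "aca" (len 3) => palindrome
Longest palindromic substring: "dacad" with length 5

5


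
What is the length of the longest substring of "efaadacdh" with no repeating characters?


Input: "efaadacdh"
Sliding window (track last position of each char):
  Position 0 ('e'): window [0,0] length 1 -- new best
  Position 1 ('f'): window [0,1] length 2 -- new best
  Position 2 ('a'): window [0,2] length 3 -- new best
  Position 3 ('a'): repeat (last at 2), move window start to 3
  Position 3 ('a'): window [3,3] length 1
  Position 4 ('d'): window [3,4] length 2
  Position 5 ('a'): repeat (last at 3), move window start to 4
  Position 5 ('a'): window [4,5] length 2
  Position 6 ('c'): window [4,6] length 3
  Position 7 ('d'): repeat (last at 4), move window start to 5
  Position 7 ('d'): window [5,7] length 3
  Position 8 ('h'): window [5,8] length 4 -- new best
Longest substring with no repeats: "acdh" with length 4

4


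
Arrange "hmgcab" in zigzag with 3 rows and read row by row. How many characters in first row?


Zigzag "hmgcab" into 3 rows:
Placing characters:
  'h' => row 0
  'm' => row 1
  'g' => row 2
  'c' => row 1
  'a' => row 0
  'b' => row 1
Rows:
  Row 0: "ha"
  Row 1: "mcb"
  Row 2: "g"
First row length: 2

2


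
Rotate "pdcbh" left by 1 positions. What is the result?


Input: "pdcbh", rotate left by 1
First 1 characters: "p"
Remaining characters: "dcbh"
Concatenate remaining + first: "dcbh" + "p" = "dcbhp"

dcbhp


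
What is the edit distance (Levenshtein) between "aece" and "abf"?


Computing edit distance: "aece" -> "abf"
DP table:
           a    b    f
      0    1    2    3
  a   1    0    1    2
  e   2    1    1    2
  c   3    2    2    2
  e   4    3    3    3
Edit distance = dp[4][3] = 3

3


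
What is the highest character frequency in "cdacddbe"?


Input: cdacddbe
Character counts:
  'a': 1
  'b': 1
  'c': 2
  'd': 3
  'e': 1
Maximum frequency: 3

3


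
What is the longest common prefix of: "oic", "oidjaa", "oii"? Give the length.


Words: oic, oidjaa, oii
  Position 0: all 'o' => match
  Position 1: all 'i' => match
  Position 2: ('c', 'd', 'i') => mismatch, stop
LCP = "oi" (length 2)

2


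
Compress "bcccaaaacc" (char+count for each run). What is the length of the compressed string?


Input: bcccaaaacc
Runs:
  'b' x 1 => "b1"
  'c' x 3 => "c3"
  'a' x 4 => "a4"
  'c' x 2 => "c2"
Compressed: "b1c3a4c2"
Compressed length: 8

8


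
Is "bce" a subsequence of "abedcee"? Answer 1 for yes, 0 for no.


Check if "bce" is a subsequence of "abedcee"
Greedy scan:
  Position 0 ('a'): no match needed
  Position 1 ('b'): matches sub[0] = 'b'
  Position 2 ('e'): no match needed
  Position 3 ('d'): no match needed
  Position 4 ('c'): matches sub[1] = 'c'
  Position 5 ('e'): matches sub[2] = 'e'
  Position 6 ('e'): no match needed
All 3 characters matched => is a subsequence

1


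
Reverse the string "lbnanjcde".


Input: lbnanjcde
Reading characters right to left:
  Position 8: 'e'
  Position 7: 'd'
  Position 6: 'c'
  Position 5: 'j'
  Position 4: 'n'
  Position 3: 'a'
  Position 2: 'n'
  Position 1: 'b'
  Position 0: 'l'
Reversed: edcjnanbl

edcjnanbl


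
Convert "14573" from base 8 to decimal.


Input: "14573" in base 8
Positional expansion:
  Digit '1' (value 1) x 8^4 = 4096
  Digit '4' (value 4) x 8^3 = 2048
  Digit '5' (value 5) x 8^2 = 320
  Digit '7' (value 7) x 8^1 = 56
  Digit '3' (value 3) x 8^0 = 3
Sum = 6523

6523


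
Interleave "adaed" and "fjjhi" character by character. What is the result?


Interleaving "adaed" and "fjjhi":
  Position 0: 'a' from first, 'f' from second => "af"
  Position 1: 'd' from first, 'j' from second => "dj"
  Position 2: 'a' from first, 'j' from second => "aj"
  Position 3: 'e' from first, 'h' from second => "eh"
  Position 4: 'd' from first, 'i' from second => "di"
Result: afdjajehdi

afdjajehdi


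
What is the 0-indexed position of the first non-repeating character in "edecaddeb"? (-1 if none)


Input: edecaddeb
Character frequencies:
  'a': 1
  'b': 1
  'c': 1
  'd': 3
  'e': 3
Scanning left to right for freq == 1:
  Position 0 ('e'): freq=3, skip
  Position 1 ('d'): freq=3, skip
  Position 2 ('e'): freq=3, skip
  Position 3 ('c'): unique! => answer = 3

3


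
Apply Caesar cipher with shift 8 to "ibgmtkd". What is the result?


Caesar cipher: shift "ibgmtkd" by 8
  'i' (pos 8) + 8 = pos 16 = 'q'
  'b' (pos 1) + 8 = pos 9 = 'j'
  'g' (pos 6) + 8 = pos 14 = 'o'
  'm' (pos 12) + 8 = pos 20 = 'u'
  't' (pos 19) + 8 = pos 1 = 'b'
  'k' (pos 10) + 8 = pos 18 = 's'
  'd' (pos 3) + 8 = pos 11 = 'l'
Result: qjoubsl

qjoubsl


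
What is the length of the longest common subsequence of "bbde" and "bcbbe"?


LCS of "bbde" and "bcbbe"
DP table:
           b    c    b    b    e
      0    0    0    0    0    0
  b   0    1    1    1    1    1
  b   0    1    1    2    2    2
  d   0    1    1    2    2    2
  e   0    1    1    2    2    3
LCS length = dp[4][5] = 3

3


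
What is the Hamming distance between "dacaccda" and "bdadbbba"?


Comparing "dacaccda" and "bdadbbba" position by position:
  Position 0: 'd' vs 'b' => differ
  Position 1: 'a' vs 'd' => differ
  Position 2: 'c' vs 'a' => differ
  Position 3: 'a' vs 'd' => differ
  Position 4: 'c' vs 'b' => differ
  Position 5: 'c' vs 'b' => differ
  Position 6: 'd' vs 'b' => differ
  Position 7: 'a' vs 'a' => same
Total differences (Hamming distance): 7

7


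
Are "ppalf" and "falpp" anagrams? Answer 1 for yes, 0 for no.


Strings: "ppalf", "falpp"
Sorted first:  aflpp
Sorted second: aflpp
Sorted forms match => anagrams

1


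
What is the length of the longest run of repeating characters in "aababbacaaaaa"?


Input: "aababbacaaaaa"
Scanning for longest run:
  Position 1 ('a'): continues run of 'a', length=2
  Position 2 ('b'): new char, reset run to 1
  Position 3 ('a'): new char, reset run to 1
  Position 4 ('b'): new char, reset run to 1
  Position 5 ('b'): continues run of 'b', length=2
  Position 6 ('a'): new char, reset run to 1
  Position 7 ('c'): new char, reset run to 1
  Position 8 ('a'): new char, reset run to 1
  Position 9 ('a'): continues run of 'a', length=2
  Position 10 ('a'): continues run of 'a', length=3
  Position 11 ('a'): continues run of 'a', length=4
  Position 12 ('a'): continues run of 'a', length=5
Longest run: 'a' with length 5

5


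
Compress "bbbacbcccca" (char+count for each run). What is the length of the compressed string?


Input: bbbacbcccca
Runs:
  'b' x 3 => "b3"
  'a' x 1 => "a1"
  'c' x 1 => "c1"
  'b' x 1 => "b1"
  'c' x 4 => "c4"
  'a' x 1 => "a1"
Compressed: "b3a1c1b1c4a1"
Compressed length: 12

12


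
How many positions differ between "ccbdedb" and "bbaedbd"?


Comparing "ccbdedb" and "bbaedbd" position by position:
  Position 0: 'c' vs 'b' => DIFFER
  Position 1: 'c' vs 'b' => DIFFER
  Position 2: 'b' vs 'a' => DIFFER
  Position 3: 'd' vs 'e' => DIFFER
  Position 4: 'e' vs 'd' => DIFFER
  Position 5: 'd' vs 'b' => DIFFER
  Position 6: 'b' vs 'd' => DIFFER
Positions that differ: 7

7


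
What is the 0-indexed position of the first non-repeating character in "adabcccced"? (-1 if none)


Input: adabcccced
Character frequencies:
  'a': 2
  'b': 1
  'c': 4
  'd': 2
  'e': 1
Scanning left to right for freq == 1:
  Position 0 ('a'): freq=2, skip
  Position 1 ('d'): freq=2, skip
  Position 2 ('a'): freq=2, skip
  Position 3 ('b'): unique! => answer = 3

3


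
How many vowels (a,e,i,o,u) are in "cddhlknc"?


Input: cddhlknc
Checking each character:
  'c' at position 0: consonant
  'd' at position 1: consonant
  'd' at position 2: consonant
  'h' at position 3: consonant
  'l' at position 4: consonant
  'k' at position 5: consonant
  'n' at position 6: consonant
  'c' at position 7: consonant
Total vowels: 0

0


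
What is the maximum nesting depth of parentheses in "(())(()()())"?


Input: "(())(()()())"
Tracking depth:
  Position 0 '(': depth becomes 1
  Position 1 '(': depth becomes 2
  Position 2 ')': depth becomes 1
  Position 3 ')': depth becomes 0
  Position 4 '(': depth becomes 1
  Position 5 '(': depth becomes 2
  Position 6 ')': depth becomes 1
  Position 7 '(': depth becomes 2
  Position 8 ')': depth becomes 1
  Position 9 '(': depth becomes 2
  Position 10 ')': depth becomes 1
  Position 11 ')': depth becomes 0
Maximum depth reached: 2

2


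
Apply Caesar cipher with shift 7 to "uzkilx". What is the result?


Caesar cipher: shift "uzkilx" by 7
  'u' (pos 20) + 7 = pos 1 = 'b'
  'z' (pos 25) + 7 = pos 6 = 'g'
  'k' (pos 10) + 7 = pos 17 = 'r'
  'i' (pos 8) + 7 = pos 15 = 'p'
  'l' (pos 11) + 7 = pos 18 = 's'
  'x' (pos 23) + 7 = pos 4 = 'e'
Result: bgrpse

bgrpse


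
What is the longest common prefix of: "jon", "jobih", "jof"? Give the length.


Words: jon, jobih, jof
  Position 0: all 'j' => match
  Position 1: all 'o' => match
  Position 2: ('n', 'b', 'f') => mismatch, stop
LCP = "jo" (length 2)

2


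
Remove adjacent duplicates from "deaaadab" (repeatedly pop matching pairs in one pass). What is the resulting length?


Input: deaaadab
Stack-based adjacent duplicate removal:
  Read 'd': push. Stack: d
  Read 'e': push. Stack: de
  Read 'a': push. Stack: dea
  Read 'a': matches stack top 'a' => pop. Stack: de
  Read 'a': push. Stack: dea
  Read 'd': push. Stack: dead
  Read 'a': push. Stack: deada
  Read 'b': push. Stack: deadab
Final stack: "deadab" (length 6)

6


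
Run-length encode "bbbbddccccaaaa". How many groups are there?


Input: bbbbddccccaaaa
Scanning for consecutive runs:
  Group 1: 'b' x 4 (positions 0-3)
  Group 2: 'd' x 2 (positions 4-5)
  Group 3: 'c' x 4 (positions 6-9)
  Group 4: 'a' x 4 (positions 10-13)
Total groups: 4

4


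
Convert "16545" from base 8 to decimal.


Input: "16545" in base 8
Positional expansion:
  Digit '1' (value 1) x 8^4 = 4096
  Digit '6' (value 6) x 8^3 = 3072
  Digit '5' (value 5) x 8^2 = 320
  Digit '4' (value 4) x 8^1 = 32
  Digit '5' (value 5) x 8^0 = 5
Sum = 7525

7525


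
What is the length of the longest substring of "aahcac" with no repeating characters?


Input: "aahcac"
Sliding window (track last position of each char):
  Position 0 ('a'): window [0,0] length 1 -- new best
  Position 1 ('a'): repeat (last at 0), move window start to 1
  Position 1 ('a'): window [1,1] length 1
  Position 2 ('h'): window [1,2] length 2 -- new best
  Position 3 ('c'): window [1,3] length 3 -- new best
  Position 4 ('a'): repeat (last at 1), move window start to 2
  Position 4 ('a'): window [2,4] length 3
  Position 5 ('c'): repeat (last at 3), move window start to 4
  Position 5 ('c'): window [4,5] length 2
Longest substring with no repeats: "ahc" with length 3

3


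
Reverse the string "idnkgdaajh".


Input: idnkgdaajh
Reading characters right to left:
  Position 9: 'h'
  Position 8: 'j'
  Position 7: 'a'
  Position 6: 'a'
  Position 5: 'd'
  Position 4: 'g'
  Position 3: 'k'
  Position 2: 'n'
  Position 1: 'd'
  Position 0: 'i'
Reversed: hjaadgkndi

hjaadgkndi


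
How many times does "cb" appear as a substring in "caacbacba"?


Searching for "cb" in "caacbacba"
Scanning each position:
  Position 0: "ca" => no
  Position 1: "aa" => no
  Position 2: "ac" => no
  Position 3: "cb" => MATCH
  Position 4: "ba" => no
  Position 5: "ac" => no
  Position 6: "cb" => MATCH
  Position 7: "ba" => no
Total occurrences: 2

2


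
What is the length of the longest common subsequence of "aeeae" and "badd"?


LCS of "aeeae" and "badd"
DP table:
           b    a    d    d
      0    0    0    0    0
  a   0    0    1    1    1
  e   0    0    1    1    1
  e   0    0    1    1    1
  a   0    0    1    1    1
  e   0    0    1    1    1
LCS length = dp[5][4] = 1

1


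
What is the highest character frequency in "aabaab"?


Input: aabaab
Character counts:
  'a': 4
  'b': 2
Maximum frequency: 4

4


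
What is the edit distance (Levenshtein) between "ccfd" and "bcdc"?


Computing edit distance: "ccfd" -> "bcdc"
DP table:
           b    c    d    c
      0    1    2    3    4
  c   1    1    1    2    3
  c   2    2    1    2    2
  f   3    3    2    2    3
  d   4    4    3    2    3
Edit distance = dp[4][4] = 3

3


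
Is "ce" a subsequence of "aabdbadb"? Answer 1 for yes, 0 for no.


Check if "ce" is a subsequence of "aabdbadb"
Greedy scan:
  Position 0 ('a'): no match needed
  Position 1 ('a'): no match needed
  Position 2 ('b'): no match needed
  Position 3 ('d'): no match needed
  Position 4 ('b'): no match needed
  Position 5 ('a'): no match needed
  Position 6 ('d'): no match needed
  Position 7 ('b'): no match needed
Only matched 0/2 characters => not a subsequence

0


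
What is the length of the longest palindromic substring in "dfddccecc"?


Input: "dfddccecc"
Checking substrings for palindromes:
  [4:9] "ccecc" (len 5) => palindrome
  [0:3] "dfd" (len 3) => palindrome
  [5:8] "cec" (len 3) => palindrome
  [2:4] "dd" (len 2) => palindrome
  [4:6] "cc" (len 2) => palindrome
  [7:9] "cc" (len 2) => palindrome
Longest palindromic substring: "ccecc" with length 5

5


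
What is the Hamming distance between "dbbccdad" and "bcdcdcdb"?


Comparing "dbbccdad" and "bcdcdcdb" position by position:
  Position 0: 'd' vs 'b' => differ
  Position 1: 'b' vs 'c' => differ
  Position 2: 'b' vs 'd' => differ
  Position 3: 'c' vs 'c' => same
  Position 4: 'c' vs 'd' => differ
  Position 5: 'd' vs 'c' => differ
  Position 6: 'a' vs 'd' => differ
  Position 7: 'd' vs 'b' => differ
Total differences (Hamming distance): 7

7


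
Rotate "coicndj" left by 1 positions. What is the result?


Input: "coicndj", rotate left by 1
First 1 characters: "c"
Remaining characters: "oicndj"
Concatenate remaining + first: "oicndj" + "c" = "oicndjc"

oicndjc


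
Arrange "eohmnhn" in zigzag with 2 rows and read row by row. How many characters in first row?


Zigzag "eohmnhn" into 2 rows:
Placing characters:
  'e' => row 0
  'o' => row 1
  'h' => row 0
  'm' => row 1
  'n' => row 0
  'h' => row 1
  'n' => row 0
Rows:
  Row 0: "ehnn"
  Row 1: "omh"
First row length: 4

4


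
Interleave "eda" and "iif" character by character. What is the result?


Interleaving "eda" and "iif":
  Position 0: 'e' from first, 'i' from second => "ei"
  Position 1: 'd' from first, 'i' from second => "di"
  Position 2: 'a' from first, 'f' from second => "af"
Result: eidiaf

eidiaf


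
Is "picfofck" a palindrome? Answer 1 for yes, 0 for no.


Input: picfofck
Reversed: kcfofcip
  Compare pos 0 ('p') with pos 7 ('k'): MISMATCH
  Compare pos 1 ('i') with pos 6 ('c'): MISMATCH
  Compare pos 2 ('c') with pos 5 ('f'): MISMATCH
  Compare pos 3 ('f') with pos 4 ('o'): MISMATCH
Result: not a palindrome

0


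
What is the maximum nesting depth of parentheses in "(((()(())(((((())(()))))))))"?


Input: "(((()(())(((((())(()))))))))"
Tracking depth:
  Position 0 '(': depth becomes 1
  Position 1 '(': depth becomes 2
  Position 2 '(': depth becomes 3
  Position 3 '(': depth becomes 4
  Position 4 ')': depth becomes 3
  Position 5 '(': depth becomes 4
  Position 6 '(': depth becomes 5
  Position 7 ')': depth becomes 4
  Position 8 ')': depth becomes 3
  Position 9 '(': depth becomes 4
  Position 10 '(': depth becomes 5
  Position 11 '(': depth becomes 6
  Position 12 '(': depth becomes 7
  Position 13 '(': depth becomes 8
  Position 14 '(': depth becomes 9
  Position 15 ')': depth becomes 8
  Position 16 ')': depth becomes 7
  Position 17 '(': depth becomes 8
  Position 18 '(': depth becomes 9
  Position 19 ')': depth becomes 8
  Position 20 ')': depth becomes 7
  Position 21 ')': depth becomes 6
  Position 22 ')': depth becomes 5
  Position 23 ')': depth becomes 4
  Position 24 ')': depth becomes 3
  Position 25 ')': depth becomes 2
  Position 26 ')': depth becomes 1
  Position 27 ')': depth becomes 0
Maximum depth reached: 9

9


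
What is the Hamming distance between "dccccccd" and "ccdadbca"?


Comparing "dccccccd" and "ccdadbca" position by position:
  Position 0: 'd' vs 'c' => differ
  Position 1: 'c' vs 'c' => same
  Position 2: 'c' vs 'd' => differ
  Position 3: 'c' vs 'a' => differ
  Position 4: 'c' vs 'd' => differ
  Position 5: 'c' vs 'b' => differ
  Position 6: 'c' vs 'c' => same
  Position 7: 'd' vs 'a' => differ
Total differences (Hamming distance): 6

6


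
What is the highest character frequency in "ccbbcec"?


Input: ccbbcec
Character counts:
  'b': 2
  'c': 4
  'e': 1
Maximum frequency: 4

4


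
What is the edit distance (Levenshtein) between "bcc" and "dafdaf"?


Computing edit distance: "bcc" -> "dafdaf"
DP table:
           d    a    f    d    a    f
      0    1    2    3    4    5    6
  b   1    1    2    3    4    5    6
  c   2    2    2    3    4    5    6
  c   3    3    3    3    4    5    6
Edit distance = dp[3][6] = 6

6


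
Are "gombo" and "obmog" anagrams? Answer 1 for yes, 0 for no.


Strings: "gombo", "obmog"
Sorted first:  bgmoo
Sorted second: bgmoo
Sorted forms match => anagrams

1


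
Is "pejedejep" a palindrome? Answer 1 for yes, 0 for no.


Input: pejedejep
Reversed: pejedejep
  Compare pos 0 ('p') with pos 8 ('p'): match
  Compare pos 1 ('e') with pos 7 ('e'): match
  Compare pos 2 ('j') with pos 6 ('j'): match
  Compare pos 3 ('e') with pos 5 ('e'): match
Result: palindrome

1


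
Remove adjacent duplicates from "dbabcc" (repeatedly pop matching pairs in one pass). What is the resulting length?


Input: dbabcc
Stack-based adjacent duplicate removal:
  Read 'd': push. Stack: d
  Read 'b': push. Stack: db
  Read 'a': push. Stack: dba
  Read 'b': push. Stack: dbab
  Read 'c': push. Stack: dbabc
  Read 'c': matches stack top 'c' => pop. Stack: dbab
Final stack: "dbab" (length 4)

4


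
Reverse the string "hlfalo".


Input: hlfalo
Reading characters right to left:
  Position 5: 'o'
  Position 4: 'l'
  Position 3: 'a'
  Position 2: 'f'
  Position 1: 'l'
  Position 0: 'h'
Reversed: olaflh

olaflh


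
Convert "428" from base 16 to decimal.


Input: "428" in base 16
Positional expansion:
  Digit '4' (value 4) x 16^2 = 1024
  Digit '2' (value 2) x 16^1 = 32
  Digit '8' (value 8) x 16^0 = 8
Sum = 1064

1064


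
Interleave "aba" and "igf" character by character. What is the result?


Interleaving "aba" and "igf":
  Position 0: 'a' from first, 'i' from second => "ai"
  Position 1: 'b' from first, 'g' from second => "bg"
  Position 2: 'a' from first, 'f' from second => "af"
Result: aibgaf

aibgaf


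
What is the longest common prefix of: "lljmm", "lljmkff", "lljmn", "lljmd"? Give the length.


Words: lljmm, lljmkff, lljmn, lljmd
  Position 0: all 'l' => match
  Position 1: all 'l' => match
  Position 2: all 'j' => match
  Position 3: all 'm' => match
  Position 4: ('m', 'k', 'n', 'd') => mismatch, stop
LCP = "lljm" (length 4)

4


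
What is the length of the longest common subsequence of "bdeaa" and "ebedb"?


LCS of "bdeaa" and "ebedb"
DP table:
           e    b    e    d    b
      0    0    0    0    0    0
  b   0    0    1    1    1    1
  d   0    0    1    1    2    2
  e   0    1    1    2    2    2
  a   0    1    1    2    2    2
  a   0    1    1    2    2    2
LCS length = dp[5][5] = 2

2


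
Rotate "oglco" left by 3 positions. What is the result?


Input: "oglco", rotate left by 3
First 3 characters: "ogl"
Remaining characters: "co"
Concatenate remaining + first: "co" + "ogl" = "coogl"

coogl


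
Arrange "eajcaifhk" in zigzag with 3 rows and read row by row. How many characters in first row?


Zigzag "eajcaifhk" into 3 rows:
Placing characters:
  'e' => row 0
  'a' => row 1
  'j' => row 2
  'c' => row 1
  'a' => row 0
  'i' => row 1
  'f' => row 2
  'h' => row 1
  'k' => row 0
Rows:
  Row 0: "eak"
  Row 1: "acih"
  Row 2: "jf"
First row length: 3

3


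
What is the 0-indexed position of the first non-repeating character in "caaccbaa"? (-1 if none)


Input: caaccbaa
Character frequencies:
  'a': 4
  'b': 1
  'c': 3
Scanning left to right for freq == 1:
  Position 0 ('c'): freq=3, skip
  Position 1 ('a'): freq=4, skip
  Position 2 ('a'): freq=4, skip
  Position 3 ('c'): freq=3, skip
  Position 4 ('c'): freq=3, skip
  Position 5 ('b'): unique! => answer = 5

5


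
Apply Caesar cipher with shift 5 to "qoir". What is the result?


Caesar cipher: shift "qoir" by 5
  'q' (pos 16) + 5 = pos 21 = 'v'
  'o' (pos 14) + 5 = pos 19 = 't'
  'i' (pos 8) + 5 = pos 13 = 'n'
  'r' (pos 17) + 5 = pos 22 = 'w'
Result: vtnw

vtnw


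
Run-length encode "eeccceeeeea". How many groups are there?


Input: eeccceeeeea
Scanning for consecutive runs:
  Group 1: 'e' x 2 (positions 0-1)
  Group 2: 'c' x 3 (positions 2-4)
  Group 3: 'e' x 5 (positions 5-9)
  Group 4: 'a' x 1 (positions 10-10)
Total groups: 4

4


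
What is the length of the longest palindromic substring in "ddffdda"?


Input: "ddffdda"
Checking substrings for palindromes:
  [0:6] "ddffdd" (len 6) => palindrome
  [1:5] "dffd" (len 4) => palindrome
  [0:2] "dd" (len 2) => palindrome
  [2:4] "ff" (len 2) => palindrome
  [4:6] "dd" (len 2) => palindrome
Longest palindromic substring: "ddffdd" with length 6

6


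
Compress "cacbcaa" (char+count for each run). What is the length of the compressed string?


Input: cacbcaa
Runs:
  'c' x 1 => "c1"
  'a' x 1 => "a1"
  'c' x 1 => "c1"
  'b' x 1 => "b1"
  'c' x 1 => "c1"
  'a' x 2 => "a2"
Compressed: "c1a1c1b1c1a2"
Compressed length: 12

12


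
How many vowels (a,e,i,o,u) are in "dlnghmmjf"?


Input: dlnghmmjf
Checking each character:
  'd' at position 0: consonant
  'l' at position 1: consonant
  'n' at position 2: consonant
  'g' at position 3: consonant
  'h' at position 4: consonant
  'm' at position 5: consonant
  'm' at position 6: consonant
  'j' at position 7: consonant
  'f' at position 8: consonant
Total vowels: 0

0
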